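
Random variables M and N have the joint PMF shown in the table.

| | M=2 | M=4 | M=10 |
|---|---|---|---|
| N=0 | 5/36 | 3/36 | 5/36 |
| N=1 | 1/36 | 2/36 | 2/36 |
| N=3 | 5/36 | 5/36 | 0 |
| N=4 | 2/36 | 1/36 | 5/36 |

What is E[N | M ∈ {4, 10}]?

43/23

P(M ∈ {4, 10}) = 23/36.
Σ N·P over the event = 0·(3/36) + 1·(2/36) + 3·(5/36) + 4·(1/36) + 0·(5/36) + 1·(2/36) + 4·(5/36) = 43/36.
E[N | M ∈ {4, 10}] = (43/36) / (23/36) = 43/23.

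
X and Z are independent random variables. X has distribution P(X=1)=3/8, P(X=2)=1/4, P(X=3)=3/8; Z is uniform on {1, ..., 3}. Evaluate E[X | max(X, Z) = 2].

P(max(X, Z) = 2) = 7/24.
Summing X·P(x,y) over outcomes with max(X, Z) = 2 gives 11/24.
E[X | max(X, Z) = 2] = (11/24) / (7/24) = 11/7.

11/7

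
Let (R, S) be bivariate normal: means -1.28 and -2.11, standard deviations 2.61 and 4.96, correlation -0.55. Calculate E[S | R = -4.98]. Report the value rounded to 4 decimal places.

For a bivariate normal, E[S | R=x] = μ_S + ρ·(σ_S/σ_R)·(x − μ_R).
E[S | R=-4.98] = -2.11 + (-0.55)·(4.96/2.61)·(-4.98 − (-1.28)) = -2.11 + (-1.04521)·(-3.7) = 1.7573.

1.7573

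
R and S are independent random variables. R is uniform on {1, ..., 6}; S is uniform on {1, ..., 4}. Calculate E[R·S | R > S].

145/14

P(R > S) = 7/12.
Summing RS·P(x,y) over outcomes with R > S gives 145/24.
E[R·S | R > S] = (145/24) / (7/12) = 145/14.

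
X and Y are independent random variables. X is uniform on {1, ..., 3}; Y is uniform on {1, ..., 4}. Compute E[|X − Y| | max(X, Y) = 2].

2/3

Outcomes with max(X, Y) = 2: (1,2), (2,1), (2,2), each with probability 1/12.
E[|X − Y| | max(X, Y) = 2] = (1 + 1 + 0) / 3 = 2/3.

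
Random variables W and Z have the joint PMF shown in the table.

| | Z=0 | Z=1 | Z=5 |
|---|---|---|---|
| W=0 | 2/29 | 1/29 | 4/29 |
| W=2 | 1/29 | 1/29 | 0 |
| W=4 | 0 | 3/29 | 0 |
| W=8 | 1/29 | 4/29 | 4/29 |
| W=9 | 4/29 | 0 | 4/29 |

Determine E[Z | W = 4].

1

P(W = 4) = 3/29.
Σ Z·P over the event = 1·(3/29) = 3/29.
E[Z | W = 4] = (3/29) / (3/29) = 1.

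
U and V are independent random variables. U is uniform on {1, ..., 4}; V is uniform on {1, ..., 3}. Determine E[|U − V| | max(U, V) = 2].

2/3

Outcomes with max(U, V) = 2: (1,2), (2,1), (2,2), each with probability 1/12.
E[|U − V| | max(U, V) = 2] = (1 + 1 + 0) / 3 = 2/3.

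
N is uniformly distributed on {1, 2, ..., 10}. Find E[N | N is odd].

5

Given N is odd, N is equally likely to be any of {1, 3, 5, 7, 9}.
E[N | N is odd] = (1 + 3 + 5 + 7 + 9) / 5 = 5.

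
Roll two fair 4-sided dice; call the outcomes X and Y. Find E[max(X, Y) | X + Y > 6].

4

Outcomes with X + Y > 6: (3,4), (4,3), (4,4), each with probability 1/16.
E[max(X, Y) | X + Y > 6] = (4 + 4 + 4) / 3 = 4.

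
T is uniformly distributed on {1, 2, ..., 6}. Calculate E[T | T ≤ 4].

5/2

Given T ≤ 4, T is equally likely to be any of {1, 2, 3, 4}.
E[T | T ≤ 4] = (1 + 2 + 3 + 4) / 4 = 5/2.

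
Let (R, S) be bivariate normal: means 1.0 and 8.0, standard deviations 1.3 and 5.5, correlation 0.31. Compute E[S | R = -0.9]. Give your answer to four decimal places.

For a bivariate normal, E[S | R=x] = μ_S + ρ·(σ_S/σ_R)·(x − μ_R).
E[S | R=-0.9] = 8.0 + (0.31)·(5.5/1.3)·(-0.9 − (1.0)) = 8.0 + (1.31154)·(-1.9) = 5.5081.

5.5081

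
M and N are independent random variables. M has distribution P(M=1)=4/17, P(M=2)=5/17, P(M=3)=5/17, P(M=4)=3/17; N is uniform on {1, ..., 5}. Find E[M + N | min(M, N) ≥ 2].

P(min(M, N) ≥ 2) = 52/85.
Summing (M+N)·P(x,y) over outcomes with min(M, N) ≥ 2 gives 66/17.
E[M + N | min(M, N) ≥ 2] = (66/17) / (52/85) = 165/26.

165/26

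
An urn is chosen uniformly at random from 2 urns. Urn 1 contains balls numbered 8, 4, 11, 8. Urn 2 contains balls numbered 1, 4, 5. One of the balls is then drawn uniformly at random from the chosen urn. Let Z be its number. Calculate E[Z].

133/24

E[Z | urn 1] = (8+4+11+8)/4 = 31/4.
E[Z | urn 2] = (1+4+5)/3 = 10/3.
By the law of total expectation,
E[Z] = (1/2)·(31/4) + (1/2)·(10/3) = 133/24.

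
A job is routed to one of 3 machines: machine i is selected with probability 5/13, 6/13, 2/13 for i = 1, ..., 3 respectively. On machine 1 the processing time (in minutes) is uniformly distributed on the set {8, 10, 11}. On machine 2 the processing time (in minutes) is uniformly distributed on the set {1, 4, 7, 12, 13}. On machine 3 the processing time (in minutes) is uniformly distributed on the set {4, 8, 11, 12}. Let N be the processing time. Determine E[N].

3307/390

E[N | machine 1] = (8+10+11)/3 = 29/3.
E[N | machine 2] = (1+4+7+12+13)/5 = 37/5.
E[N | machine 3] = (4+8+11+12)/4 = 35/4.
E[N] = (5/13)·(29/3) + (6/13)·(37/5) + (2/13)·(35/4) = 3307/390.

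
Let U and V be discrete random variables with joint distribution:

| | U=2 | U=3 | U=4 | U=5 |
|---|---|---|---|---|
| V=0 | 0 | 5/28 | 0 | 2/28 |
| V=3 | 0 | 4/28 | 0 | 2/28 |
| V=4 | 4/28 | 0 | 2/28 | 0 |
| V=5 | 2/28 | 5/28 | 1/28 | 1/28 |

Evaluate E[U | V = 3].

P(V = 3) = 3/14.
Summing U·P(U=x,V=y) over the conditioning event gives 11/14.
E[U | V = 3] = (11/14) / (3/14) = 11/3.

11/3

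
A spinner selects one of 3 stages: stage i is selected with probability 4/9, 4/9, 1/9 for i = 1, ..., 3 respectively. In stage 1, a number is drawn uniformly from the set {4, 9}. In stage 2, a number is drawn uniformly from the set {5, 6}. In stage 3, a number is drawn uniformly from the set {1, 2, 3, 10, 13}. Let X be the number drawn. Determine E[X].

E[X | stage 1] = (4+9)/2 = 13/2.
E[X | stage 2] = (5+6)/2 = 11/2.
E[X | stage 3] = (1+2+3+10+13)/5 = 29/5.
E[X] = (4/9)·(13/2) + (4/9)·(11/2) + (1/9)·(29/5) = 269/45.

269/45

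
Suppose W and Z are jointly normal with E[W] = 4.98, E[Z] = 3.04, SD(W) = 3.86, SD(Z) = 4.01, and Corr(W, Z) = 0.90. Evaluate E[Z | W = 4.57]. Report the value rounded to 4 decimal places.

2.6567

The regression of Z on W has slope ρ·σ_Z/σ_W and passes through (μ_W, μ_Z).
E[Z | W=4.57] = 3.04 + (0.90)·(4.01/3.86)·(4.57 − (4.98)) = 3.04 + (0.93497)·(-0.41) = 2.6567.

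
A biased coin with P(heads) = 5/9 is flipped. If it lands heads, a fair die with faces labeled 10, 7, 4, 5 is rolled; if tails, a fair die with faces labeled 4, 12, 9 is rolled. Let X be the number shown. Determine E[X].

E[X | heads] = (10+7+4+5)/4 = 13/2.
E[X | tails] = (4+12+9)/3 = 25/3.
By the law of total expectation,
E[X] = (5/9)·(13/2) + (4/9)·(25/3) = 395/54.

395/54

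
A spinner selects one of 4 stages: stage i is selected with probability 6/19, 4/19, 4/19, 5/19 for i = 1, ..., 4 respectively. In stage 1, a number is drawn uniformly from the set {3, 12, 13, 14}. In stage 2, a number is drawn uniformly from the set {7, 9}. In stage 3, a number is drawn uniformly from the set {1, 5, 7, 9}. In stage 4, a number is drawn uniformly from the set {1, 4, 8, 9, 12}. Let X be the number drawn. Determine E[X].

E[X | stage 1] = (3+12+13+14)/4 = 21/2.
E[X | stage 2] = (7+9)/2 = 8.
E[X | stage 3] = (1+5+7+9)/4 = 11/2.
E[X | stage 4] = (1+4+8+9+12)/5 = 34/5.
E[X] = (6/19)·(21/2) + (4/19)·(8) + (4/19)·(11/2) + (5/19)·(34/5) = 151/19.

151/19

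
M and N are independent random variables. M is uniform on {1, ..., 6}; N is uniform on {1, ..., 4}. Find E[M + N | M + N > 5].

52/7

P(M + N > 5) = 7/12.
Summing (M+N)·P(x,y) over outcomes with M + N > 5 gives 13/3.
E[M + N | M + N > 5] = (13/3) / (7/12) = 52/7.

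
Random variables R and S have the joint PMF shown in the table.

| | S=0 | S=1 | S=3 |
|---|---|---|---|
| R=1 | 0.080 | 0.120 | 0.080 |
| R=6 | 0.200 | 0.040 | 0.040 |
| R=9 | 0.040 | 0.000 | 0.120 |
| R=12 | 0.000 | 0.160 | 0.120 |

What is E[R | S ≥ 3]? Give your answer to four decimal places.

P(S ≥ 3) = 0.360.
Σ R·P over the event = 1·(0.080) + 6·(0.040) + 9·(0.120) + 12·(0.120) = 2.840.
E[R | S ≥ 3] = (2.840) / (0.360) = 7.8889.

7.8889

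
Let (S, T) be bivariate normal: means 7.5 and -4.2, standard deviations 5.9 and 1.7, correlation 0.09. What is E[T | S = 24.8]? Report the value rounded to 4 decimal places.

E[T | S=x] = μ_T + ρ(σ_T/σ_S)(x − μ_S) for jointly normal variables.
E[T | S=24.8] = -4.2 + (0.09)·(1.7/5.9)·(24.8 − (7.5)) = -4.2 + (0.025932)·(17.3) = -3.7514.

-3.7514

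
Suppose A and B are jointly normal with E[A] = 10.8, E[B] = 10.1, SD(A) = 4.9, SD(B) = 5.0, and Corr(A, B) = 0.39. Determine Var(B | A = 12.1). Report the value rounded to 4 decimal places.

21.1975

The conditional variance in a bivariate normal is σ_B²(1 − ρ²), independent of x.
Var(B | A=12.1) = (5.0)²·(1 − (0.39)²) = 25·0.8479 = 21.1975.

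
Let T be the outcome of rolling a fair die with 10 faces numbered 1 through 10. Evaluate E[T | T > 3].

Given T > 3, T is equally likely to be any of {4, 5, 6, 7, 8, 9, 10}.
E[T | T > 3] = (4 + 5 + 6 + 7 + 8 + 9 + 10) / 7 = 7.

7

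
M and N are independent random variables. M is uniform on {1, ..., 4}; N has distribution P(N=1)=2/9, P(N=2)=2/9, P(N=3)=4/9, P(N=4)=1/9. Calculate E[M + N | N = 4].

13/2

P(N = 4) = 1/9.
Summing (M+N)·P(x,y) over outcomes with N = 4 gives 13/18.
E[M + N | N = 4] = (13/18) / (1/9) = 13/2.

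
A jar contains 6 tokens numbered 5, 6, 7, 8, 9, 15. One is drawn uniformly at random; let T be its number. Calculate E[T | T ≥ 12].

P(T ≥ 12) = 1/6.
Σ over the event: 15·1/6 = 5/2.
E[T | T ≥ 12] = (5/2) / (1/6) = 15.

15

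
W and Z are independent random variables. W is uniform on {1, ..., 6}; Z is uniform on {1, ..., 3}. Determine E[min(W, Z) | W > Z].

P(W > Z) = 2/3.
Summing min(W,Z)·P(x,y) over outcomes with W > Z gives 11/9.
E[min(W, Z) | W > Z] = (11/9) / (2/3) = 11/6.

11/6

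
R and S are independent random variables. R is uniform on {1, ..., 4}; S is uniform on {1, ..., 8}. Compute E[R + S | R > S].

5

Outcomes with R > S: (2,1), (3,1), (3,2), (4,1), (4,2), (4,3), each with probability 1/32.
E[R + S | R > S] = (3 + 4 + 5 + 5 + 6 + 7) / 6 = 5.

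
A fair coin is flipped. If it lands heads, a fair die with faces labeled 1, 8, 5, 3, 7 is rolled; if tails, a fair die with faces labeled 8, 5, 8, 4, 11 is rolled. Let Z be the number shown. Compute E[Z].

E[Z | heads] = (1+8+5+3+7)/5 = 24/5.
E[Z | tails] = (8+5+8+4+11)/5 = 36/5.
By the law of total expectation,
E[Z] = (1/2)·(24/5) + (1/2)·(36/5) = 6.

6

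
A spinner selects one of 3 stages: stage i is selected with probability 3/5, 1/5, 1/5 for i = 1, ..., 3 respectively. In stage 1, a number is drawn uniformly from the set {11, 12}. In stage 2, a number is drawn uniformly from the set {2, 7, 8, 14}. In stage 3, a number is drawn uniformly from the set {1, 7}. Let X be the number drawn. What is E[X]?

37/4

E[X | stage 1] = (11+12)/2 = 23/2.
E[X | stage 2] = (2+7+8+14)/4 = 31/4.
E[X | stage 3] = (1+7)/2 = 4.
E[X] = (3/5)·(23/2) + (1/5)·(31/4) + (1/5)·(4) = 37/4.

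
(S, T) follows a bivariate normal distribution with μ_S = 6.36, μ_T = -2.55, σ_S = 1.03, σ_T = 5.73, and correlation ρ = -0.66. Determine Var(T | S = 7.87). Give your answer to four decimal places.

18.5309

The conditional variance in a bivariate normal is σ_T²(1 − ρ²), independent of x.
Var(T | S=7.87) = (5.73)²·(1 − (-0.66)²) = 32.8329·0.5644 = 18.5309.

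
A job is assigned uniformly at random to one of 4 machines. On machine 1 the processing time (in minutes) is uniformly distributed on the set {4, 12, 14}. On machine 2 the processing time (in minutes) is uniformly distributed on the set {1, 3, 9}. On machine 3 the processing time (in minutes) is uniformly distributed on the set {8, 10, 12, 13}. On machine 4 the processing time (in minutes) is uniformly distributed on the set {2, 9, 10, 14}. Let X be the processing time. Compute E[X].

203/24

E[X | machine 1] = (4+12+14)/3 = 10.
E[X | machine 2] = (1+3+9)/3 = 13/3.
E[X | machine 3] = (8+10+12+13)/4 = 43/4.
E[X | machine 4] = (2+9+10+14)/4 = 35/4.
By the law of total expectation,
E[X] = (1/4)·(10) + (1/4)·(13/3) + (1/4)·(43/4) + (1/4)·(35/4) = 203/24.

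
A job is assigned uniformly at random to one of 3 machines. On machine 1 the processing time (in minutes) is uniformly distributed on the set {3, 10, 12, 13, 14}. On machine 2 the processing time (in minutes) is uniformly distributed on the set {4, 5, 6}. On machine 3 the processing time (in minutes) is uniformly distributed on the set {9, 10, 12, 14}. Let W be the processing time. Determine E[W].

533/60

E[W | machine 1] = (3+10+12+13+14)/5 = 52/5.
E[W | machine 2] = (4+5+6)/3 = 5.
E[W | machine 3] = (9+10+12+14)/4 = 45/4.
E[W] = (1/3)·(52/5) + (1/3)·(5) + (1/3)·(45/4) = 533/60.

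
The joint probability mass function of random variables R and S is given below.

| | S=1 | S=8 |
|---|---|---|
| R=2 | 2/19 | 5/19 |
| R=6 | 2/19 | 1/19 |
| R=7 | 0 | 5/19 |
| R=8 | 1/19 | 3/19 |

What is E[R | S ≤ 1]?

24/5

P(S ≤ 1) = 5/19.
Σ R·P over the event = 2·(2/19) + 6·(2/19) + 8·(1/19) = 24/19.
E[R | S ≤ 1] = (24/19) / (5/19) = 24/5.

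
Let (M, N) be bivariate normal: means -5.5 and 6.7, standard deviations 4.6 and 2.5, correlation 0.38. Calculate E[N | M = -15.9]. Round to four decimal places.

4.5522

The regression of N on M has slope ρ·σ_N/σ_M and passes through (μ_M, μ_N).
E[N | M=-15.9] = 6.7 + (0.38)·(2.5/4.6)·(-15.9 − (-5.5)) = 6.7 + (0.20652)·(-10.4) = 4.5522.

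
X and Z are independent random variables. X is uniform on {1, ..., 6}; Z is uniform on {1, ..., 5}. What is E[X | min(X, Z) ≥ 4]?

5

Outcomes with min(X, Z) ≥ 4: (4,4), (4,5), (5,4), (5,5), (6,4), (6,5), each with probability 1/30.
E[X | min(X, Z) ≥ 4] = (4 + 4 + 5 + 5 + 6 + 6) / 6 = 5.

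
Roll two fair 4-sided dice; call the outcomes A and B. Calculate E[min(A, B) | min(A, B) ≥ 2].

P(min(A, B) ≥ 2) = 9/16.
Summing min(A,B)·P(x,y) over outcomes with min(A, B) ≥ 2 gives 23/16.
E[min(A, B) | min(A, B) ≥ 2] = (23/16) / (9/16) = 23/9.

23/9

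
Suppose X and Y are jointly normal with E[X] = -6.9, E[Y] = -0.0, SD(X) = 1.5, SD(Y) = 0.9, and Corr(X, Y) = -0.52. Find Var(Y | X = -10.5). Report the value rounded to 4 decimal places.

0.5910

Var(Y | X=x) = (1 − ρ²)·σ_Y².
Var(Y | X=-10.5) = (0.9)²·(1 − (-0.52)²) = 0.81·0.7296 = 0.5910.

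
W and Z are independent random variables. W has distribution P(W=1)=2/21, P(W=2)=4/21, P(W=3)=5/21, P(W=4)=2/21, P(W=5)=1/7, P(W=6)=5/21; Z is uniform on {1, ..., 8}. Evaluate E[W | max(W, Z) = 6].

P(max(W, Z) = 6) = 23/84.
Summing W·P(x,y) over outcomes with max(W, Z) = 6 gives 19/14.
E[W | max(W, Z) = 6] = (19/14) / (23/84) = 114/23.

114/23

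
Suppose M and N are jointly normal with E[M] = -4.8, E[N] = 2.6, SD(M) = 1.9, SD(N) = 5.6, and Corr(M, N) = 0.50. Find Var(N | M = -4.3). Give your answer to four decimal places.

23.5200

Var(N | M=x) = (1 − ρ²)·σ_N².
Var(N | M=-4.3) = (5.6)²·(1 − (0.50)²) = 31.36·0.75 = 23.5200.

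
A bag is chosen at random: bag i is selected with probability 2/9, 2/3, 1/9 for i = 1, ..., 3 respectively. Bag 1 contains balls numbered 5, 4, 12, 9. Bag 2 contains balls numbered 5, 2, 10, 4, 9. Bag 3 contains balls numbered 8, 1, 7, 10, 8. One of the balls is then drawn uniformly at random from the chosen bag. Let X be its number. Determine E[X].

E[X | bag 1] = (5+4+12+9)/4 = 15/2.
E[X | bag 2] = (5+2+10+4+9)/5 = 6.
E[X | bag 3] = (8+1+7+10+8)/5 = 34/5.
E[X] = (2/9)·(15/2) + (2/3)·(6) + (1/9)·(34/5) = 289/45.

289/45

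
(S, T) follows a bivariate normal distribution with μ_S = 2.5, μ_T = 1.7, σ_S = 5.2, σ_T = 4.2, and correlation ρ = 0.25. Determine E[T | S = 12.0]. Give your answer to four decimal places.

E[T | S=x] = μ_T + ρ(σ_T/σ_S)(x − μ_S) for jointly normal variables.
E[T | S=12.0] = 1.7 + (0.25)·(4.2/5.2)·(12.0 − (2.5)) = 1.7 + (0.201923)·(9.5) = 3.6183.

3.6183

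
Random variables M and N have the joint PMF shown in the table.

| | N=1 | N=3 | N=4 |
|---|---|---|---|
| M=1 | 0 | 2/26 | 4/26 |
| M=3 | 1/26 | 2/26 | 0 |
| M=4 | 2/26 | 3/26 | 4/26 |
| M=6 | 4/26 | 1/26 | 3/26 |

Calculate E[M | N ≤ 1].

P(N ≤ 1) = 7/26.
Σ M·P over the event = 3·(1/26) + 4·(2/26) + 6·(4/26) = 35/26.
E[M | N ≤ 1] = (35/26) / (7/26) = 5.

5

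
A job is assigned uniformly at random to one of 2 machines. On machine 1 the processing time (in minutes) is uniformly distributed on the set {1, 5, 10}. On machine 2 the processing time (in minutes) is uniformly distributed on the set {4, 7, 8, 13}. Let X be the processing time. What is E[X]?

E[X | machine 1] = (1+5+10)/3 = 16/3.
E[X | machine 2] = (4+7+8+13)/4 = 8.
By the law of total expectation,
E[X] = (1/2)·(16/3) + (1/2)·(8) = 20/3.

20/3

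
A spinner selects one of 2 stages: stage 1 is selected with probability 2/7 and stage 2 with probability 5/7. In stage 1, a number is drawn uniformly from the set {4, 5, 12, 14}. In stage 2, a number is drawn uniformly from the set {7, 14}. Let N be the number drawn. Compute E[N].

E[N | stage 1] = (4+5+12+14)/4 = 35/4.
E[N | stage 2] = (7+14)/2 = 21/2.
By the law of total expectation,
E[N] = (2/7)·(35/4) + (5/7)·(21/2) = 10.

10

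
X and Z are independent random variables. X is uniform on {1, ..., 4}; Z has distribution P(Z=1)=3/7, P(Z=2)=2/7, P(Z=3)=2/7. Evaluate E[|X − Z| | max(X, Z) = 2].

P(max(X, Z) = 2) = 1/4.
Summing |X−Z|·P(x,y) over outcomes with max(X, Z) = 2 gives 5/28.
E[|X − Z| | max(X, Z) = 2] = (5/28) / (1/4) = 5/7.

5/7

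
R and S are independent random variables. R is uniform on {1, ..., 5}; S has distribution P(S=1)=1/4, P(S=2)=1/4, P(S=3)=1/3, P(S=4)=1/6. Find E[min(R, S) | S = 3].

12/5

P(S = 3) = 1/3.
Summing min(R,S)·P(x,y) over outcomes with S = 3 gives 4/5.
E[min(R, S) | S = 3] = (4/5) / (1/3) = 12/5.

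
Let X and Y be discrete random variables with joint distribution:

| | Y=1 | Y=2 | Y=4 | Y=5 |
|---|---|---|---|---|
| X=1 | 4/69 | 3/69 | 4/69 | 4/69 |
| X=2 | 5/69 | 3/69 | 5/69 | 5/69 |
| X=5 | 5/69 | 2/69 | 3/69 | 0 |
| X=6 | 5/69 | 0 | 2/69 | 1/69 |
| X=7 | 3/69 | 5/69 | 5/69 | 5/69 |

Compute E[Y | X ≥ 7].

29/9

P(X ≥ 7) = 6/23.
Summing Y·P(X=x,Y=y) over the conditioning event gives 58/69.
E[Y | X ≥ 7] = (58/69) / (6/23) = 29/9.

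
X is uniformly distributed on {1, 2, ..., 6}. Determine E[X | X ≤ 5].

3

Given X ≤ 5, X is equally likely to be any of {1, 2, 3, 4, 5}.
E[X | X ≤ 5] = (1 + 2 + 3 + 4 + 5) / 5 = 3.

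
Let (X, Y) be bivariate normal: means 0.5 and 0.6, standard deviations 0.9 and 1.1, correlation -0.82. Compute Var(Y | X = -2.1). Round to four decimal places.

0.3964

The conditional variance in a bivariate normal is σ_Y²(1 − ρ²), independent of x.
Var(Y | X=-2.1) = (1.1)²·(1 − (-0.82)²) = 1.21·0.3276 = 0.3964.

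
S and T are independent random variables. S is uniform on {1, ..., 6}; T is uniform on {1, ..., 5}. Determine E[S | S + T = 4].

P(S + T = 4) = 1/10.
Summing S·P(x,y) over outcomes with S + T = 4 gives 1/5.
E[S | S + T = 4] = (1/5) / (1/10) = 2.

2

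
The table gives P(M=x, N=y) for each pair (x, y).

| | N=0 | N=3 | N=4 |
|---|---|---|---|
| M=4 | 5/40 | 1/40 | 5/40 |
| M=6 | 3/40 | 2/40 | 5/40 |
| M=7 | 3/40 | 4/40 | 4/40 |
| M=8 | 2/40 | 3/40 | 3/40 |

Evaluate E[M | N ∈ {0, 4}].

P(N ∈ {0, 4}) = 3/4.
Σ M·P over the event = 4·(5/40) + 4·(5/40) + 6·(3/40) + 6·(5/40) + 7·(3/40) + 7·(4/40) + 8·(2/40) + 8·(3/40) = 177/40.
E[M | N ∈ {0, 4}] = (177/40) / (3/4) = 59/10.

59/10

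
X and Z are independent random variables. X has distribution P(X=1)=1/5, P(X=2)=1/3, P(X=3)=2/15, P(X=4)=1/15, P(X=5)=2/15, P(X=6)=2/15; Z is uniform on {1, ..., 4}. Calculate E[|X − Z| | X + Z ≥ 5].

82/39

P(X + Z ≥ 5) = 13/20.
Summing |X−Z|·P(x,y) over outcomes with X + Z ≥ 5 gives 41/30.
E[|X − Z| | X + Z ≥ 5] = (41/30) / (13/20) = 82/39.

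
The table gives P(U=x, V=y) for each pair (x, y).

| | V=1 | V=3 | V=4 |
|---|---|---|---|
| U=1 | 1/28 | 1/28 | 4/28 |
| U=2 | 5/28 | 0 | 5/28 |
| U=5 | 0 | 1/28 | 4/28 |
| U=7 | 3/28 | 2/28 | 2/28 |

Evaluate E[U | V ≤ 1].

32/9

P(V ≤ 1) = 9/28.
Σ U·P over the event = 1·(1/28) + 2·(5/28) + 7·(3/28) = 8/7.
E[U | V ≤ 1] = (8/7) / (9/28) = 32/9.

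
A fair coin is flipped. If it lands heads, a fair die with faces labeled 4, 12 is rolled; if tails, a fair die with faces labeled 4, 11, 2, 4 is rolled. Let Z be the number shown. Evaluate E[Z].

E[Z | heads] = (4+12)/2 = 8.
E[Z | tails] = (4+11+2+4)/4 = 21/4.
E[Z] = (1/2)·(8) + (1/2)·(21/4) = 53/8.

53/8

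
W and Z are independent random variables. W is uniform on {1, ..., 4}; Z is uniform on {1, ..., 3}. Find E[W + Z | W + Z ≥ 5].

Outcomes with W + Z ≥ 5: (2,3), (3,2), (3,3), (4,1), (4,2), (4,3), each with probability 1/12.
E[W + Z | W + Z ≥ 5] = (5 + 5 + 6 + 5 + 6 + 7) / 6 = 17/3.

17/3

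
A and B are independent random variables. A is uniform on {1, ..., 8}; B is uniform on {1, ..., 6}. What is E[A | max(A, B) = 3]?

12/5

Outcomes with max(A, B) = 3: (1,3), (2,3), (3,1), (3,2), (3,3), each with probability 1/48.
E[A | max(A, B) = 3] = (1 + 2 + 3 + 3 + 3) / 5 = 12/5.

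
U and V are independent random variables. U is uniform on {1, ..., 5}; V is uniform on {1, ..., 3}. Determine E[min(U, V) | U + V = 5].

5/3

Outcomes with U + V = 5: (2,3), (3,2), (4,1), each with probability 1/15.
E[min(U, V) | U + V = 5] = (2 + 2 + 1) / 3 = 5/3.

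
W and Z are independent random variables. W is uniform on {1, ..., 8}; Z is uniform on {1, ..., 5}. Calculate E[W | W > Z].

P(W > Z) = 5/8.
Summing W·P(x,y) over outcomes with W > Z gives 29/8.
E[W | W > Z] = (29/8) / (5/8) = 29/5.

29/5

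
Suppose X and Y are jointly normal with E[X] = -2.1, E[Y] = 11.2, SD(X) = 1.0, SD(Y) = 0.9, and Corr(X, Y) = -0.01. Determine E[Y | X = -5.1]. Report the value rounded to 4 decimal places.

11.2270

For a bivariate normal, E[Y | X=x] = μ_Y + ρ·(σ_Y/σ_X)·(x − μ_X).
E[Y | X=-5.1] = 11.2 + (-0.01)·(0.9/1.0)·(-5.1 − (-2.1)) = 11.2 + (-0.009)·(-3) = 11.2270.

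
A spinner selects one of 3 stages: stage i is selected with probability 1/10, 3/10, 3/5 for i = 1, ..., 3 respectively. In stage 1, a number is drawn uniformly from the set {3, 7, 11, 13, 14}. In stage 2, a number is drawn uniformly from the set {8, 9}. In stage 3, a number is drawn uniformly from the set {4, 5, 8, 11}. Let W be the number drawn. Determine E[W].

E[W | stage 1] = (3+7+11+13+14)/5 = 48/5.
E[W | stage 2] = (8+9)/2 = 17/2.
E[W | stage 3] = (4+5+8+11)/4 = 7.
E[W] = (1/10)·(48/5) + (3/10)·(17/2) + (3/5)·(7) = 771/100.

771/100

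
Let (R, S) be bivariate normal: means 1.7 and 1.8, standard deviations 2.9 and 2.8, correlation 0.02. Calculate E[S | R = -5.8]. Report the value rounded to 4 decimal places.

1.6552

The regression of S on R has slope ρ·σ_S/σ_R and passes through (μ_R, μ_S).
E[S | R=-5.8] = 1.8 + (0.02)·(2.8/2.9)·(-5.8 − (1.7)) = 1.8 + (0.01931)·(-7.5) = 1.6552.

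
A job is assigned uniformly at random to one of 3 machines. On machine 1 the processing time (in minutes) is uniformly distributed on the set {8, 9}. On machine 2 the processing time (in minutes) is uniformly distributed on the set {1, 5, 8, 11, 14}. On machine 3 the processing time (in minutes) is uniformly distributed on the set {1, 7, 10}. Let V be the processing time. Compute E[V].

223/30

E[V | machine 1] = (8+9)/2 = 17/2.
E[V | machine 2] = (1+5+8+11+14)/5 = 39/5.
E[V | machine 3] = (1+7+10)/3 = 6.
By the law of total expectation,
E[V] = (1/3)·(17/2) + (1/3)·(39/5) + (1/3)·(6) = 223/30.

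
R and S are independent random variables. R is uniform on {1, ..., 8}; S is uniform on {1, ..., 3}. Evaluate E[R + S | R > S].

22/3

P(R > S) = 3/4.
Summing (R+S)·P(x,y) over outcomes with R > S gives 11/2.
E[R + S | R > S] = (11/2) / (3/4) = 22/3.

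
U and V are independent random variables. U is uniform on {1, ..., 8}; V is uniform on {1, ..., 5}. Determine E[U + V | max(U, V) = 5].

Outcomes with max(U, V) = 5: (1,5), (2,5), (3,5), (4,5), (5,1), (5,2), (5,3), (5,4), (5,5), each with probability 1/40.
E[U + V | max(U, V) = 5] = (6 + 7 + 8 + 9 + 6 + 7 + 8 + 9 + 10) / 9 = 70/9.

70/9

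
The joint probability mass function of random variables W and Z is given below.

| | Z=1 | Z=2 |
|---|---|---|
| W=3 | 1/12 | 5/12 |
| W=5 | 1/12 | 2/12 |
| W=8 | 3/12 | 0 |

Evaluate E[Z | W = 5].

P(W = 5) = 1/4.
Σ Z·P over the event = 1·(1/12) + 2·(2/12) = 5/12.
E[Z | W = 5] = (5/12) / (1/4) = 5/3.

5/3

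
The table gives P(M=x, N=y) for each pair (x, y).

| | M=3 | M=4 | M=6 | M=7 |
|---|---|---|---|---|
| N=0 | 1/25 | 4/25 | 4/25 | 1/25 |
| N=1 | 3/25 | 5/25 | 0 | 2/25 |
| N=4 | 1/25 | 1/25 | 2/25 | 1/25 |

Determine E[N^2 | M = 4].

P(M = 4) = 2/5.
Σ N^2·P over the event = 0·(4/25) + 1·(5/25) + 16·(1/25) = 21/25.
E[N^2 | M = 4] = (21/25) / (2/5) = 21/10.

21/10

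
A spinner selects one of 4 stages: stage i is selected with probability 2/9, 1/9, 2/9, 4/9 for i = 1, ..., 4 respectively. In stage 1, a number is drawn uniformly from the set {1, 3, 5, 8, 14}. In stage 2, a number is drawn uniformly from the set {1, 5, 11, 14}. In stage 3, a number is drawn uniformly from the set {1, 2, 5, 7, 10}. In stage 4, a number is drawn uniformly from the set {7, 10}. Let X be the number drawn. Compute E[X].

E[X | stage 1] = (1+3+5+8+14)/5 = 31/5.
E[X | stage 2] = (1+5+11+14)/4 = 31/4.
E[X | stage 3] = (1+2+5+7+10)/5 = 5.
E[X | stage 4] = (7+10)/2 = 17/2.
By the law of total expectation,
E[X] = (2/9)·(31/5) + (1/9)·(31/4) + (2/9)·(5) + (4/9)·(17/2) = 1283/180.

1283/180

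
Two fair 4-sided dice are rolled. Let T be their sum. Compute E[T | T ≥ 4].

P(T ≥ 4) = 13/16.
Σ over the event: 4·3/16 + 5·1/4 + 6·3/16 + 7·1/8 + 8·1/16 = 9/2.
E[T | T ≥ 4] = (9/2) / (13/16) = 72/13.

72/13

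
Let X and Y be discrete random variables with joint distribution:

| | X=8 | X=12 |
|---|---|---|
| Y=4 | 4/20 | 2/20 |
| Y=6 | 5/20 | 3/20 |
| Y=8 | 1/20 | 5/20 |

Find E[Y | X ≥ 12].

P(X ≥ 12) = 1/2.
Σ Y·P over the event = 4·(2/20) + 6·(3/20) + 8·(5/20) = 33/10.
E[Y | X ≥ 12] = (33/10) / (1/2) = 33/5.

33/5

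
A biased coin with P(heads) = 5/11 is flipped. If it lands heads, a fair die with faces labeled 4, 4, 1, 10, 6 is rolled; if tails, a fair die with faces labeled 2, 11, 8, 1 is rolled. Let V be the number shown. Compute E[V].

58/11

E[V | heads] = (4+4+1+10+6)/5 = 5.
E[V | tails] = (2+11+8+1)/4 = 11/2.
E[V] = (5/11)·(5) + (6/11)·(11/2) = 58/11.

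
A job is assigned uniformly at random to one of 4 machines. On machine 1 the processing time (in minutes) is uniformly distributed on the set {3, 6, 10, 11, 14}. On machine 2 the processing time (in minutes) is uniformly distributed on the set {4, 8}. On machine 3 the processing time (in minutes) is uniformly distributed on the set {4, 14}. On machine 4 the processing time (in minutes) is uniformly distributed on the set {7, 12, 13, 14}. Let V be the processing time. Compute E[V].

353/40

E[V | machine 1] = (3+6+10+11+14)/5 = 44/5.
E[V | machine 2] = (4+8)/2 = 6.
E[V | machine 3] = (4+14)/2 = 9.
E[V | machine 4] = (7+12+13+14)/4 = 23/2.
E[V] = (1/4)·(44/5) + (1/4)·(6) + (1/4)·(9) + (1/4)·(23/2) = 353/40.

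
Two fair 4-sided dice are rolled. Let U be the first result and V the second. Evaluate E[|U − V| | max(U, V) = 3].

6/5

Outcomes with max(U, V) = 3: (1,3), (2,3), (3,1), (3,2), (3,3), each with probability 1/16.
E[|U − V| | max(U, V) = 3] = (2 + 1 + 2 + 1 + 0) / 5 = 6/5.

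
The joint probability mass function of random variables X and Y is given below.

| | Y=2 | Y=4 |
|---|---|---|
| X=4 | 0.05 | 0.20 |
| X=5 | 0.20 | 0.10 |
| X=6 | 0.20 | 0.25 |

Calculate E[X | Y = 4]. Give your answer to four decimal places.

P(Y = 4) = 0.55.
Σ X·P over the event = 4·(0.20) + 5·(0.10) + 6·(0.25) = 2.80.
E[X | Y = 4] = (2.80) / (0.55) = 5.0909.

5.0909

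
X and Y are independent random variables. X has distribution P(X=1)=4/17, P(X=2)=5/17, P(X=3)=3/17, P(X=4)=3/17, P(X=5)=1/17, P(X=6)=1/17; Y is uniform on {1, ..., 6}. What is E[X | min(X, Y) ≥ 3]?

P(min(X, Y) ≥ 3) = 16/51.
Summing X·P(x,y) over outcomes with min(X, Y) ≥ 3 gives 64/51.
E[X | min(X, Y) ≥ 3] = (64/51) / (16/51) = 4.

4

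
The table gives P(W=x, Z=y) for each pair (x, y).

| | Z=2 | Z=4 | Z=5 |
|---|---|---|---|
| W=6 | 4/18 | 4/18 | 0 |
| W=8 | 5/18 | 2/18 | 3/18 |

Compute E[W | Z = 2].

64/9

P(Z = 2) = 1/2.
Σ W·P over the event = 6·(4/18) + 8·(5/18) = 32/9.
E[W | Z = 2] = (32/9) / (1/2) = 64/9.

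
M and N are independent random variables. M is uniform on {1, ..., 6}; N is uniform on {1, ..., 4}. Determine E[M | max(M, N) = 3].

12/5

P(max(M, N) = 3) = 5/24.
Summing M·P(x,y) over outcomes with max(M, N) = 3 gives 1/2.
E[M | max(M, N) = 3] = (1/2) / (5/24) = 12/5.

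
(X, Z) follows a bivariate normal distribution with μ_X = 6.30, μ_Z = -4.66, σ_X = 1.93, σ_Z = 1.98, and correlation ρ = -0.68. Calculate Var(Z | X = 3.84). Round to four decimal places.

2.1076

For a bivariate normal, Var(Z | X=x) = σ_Z²(1 − ρ²).
Var(Z | X=3.84) = (1.98)²·(1 − (-0.68)²) = 3.9204·0.5376 = 2.1076.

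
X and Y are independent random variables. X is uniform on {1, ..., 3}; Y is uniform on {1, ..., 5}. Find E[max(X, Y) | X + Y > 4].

Outcomes with X + Y > 4: (1,4), (1,5), (2,3), (2,4), (2,5), (3,2), (3,3), (3,4), (3,5), each with probability 1/15.
E[max(X, Y) | X + Y > 4] = (4 + 5 + 3 + 4 + 5 + 3 + 3 + 4 + 5) / 9 = 4.

4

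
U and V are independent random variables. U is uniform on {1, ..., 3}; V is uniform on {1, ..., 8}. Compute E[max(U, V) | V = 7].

Outcomes with V = 7: (1,7), (2,7), (3,7), each with probability 1/24.
E[max(U, V) | V = 7] = (7 + 7 + 7) / 3 = 7.

7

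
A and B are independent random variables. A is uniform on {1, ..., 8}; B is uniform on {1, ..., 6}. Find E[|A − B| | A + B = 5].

2

P(A + B = 5) = 1/12.
Summing |A−B|·P(x,y) over outcomes with A + B = 5 gives 1/6.
E[|A − B| | A + B = 5] = (1/6) / (1/12) = 2.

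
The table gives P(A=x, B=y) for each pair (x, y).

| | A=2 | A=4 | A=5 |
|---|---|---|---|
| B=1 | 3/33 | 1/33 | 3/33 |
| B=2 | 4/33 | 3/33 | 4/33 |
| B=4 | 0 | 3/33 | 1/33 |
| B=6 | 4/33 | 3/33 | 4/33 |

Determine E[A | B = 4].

17/4

P(B = 4) = 4/33.
Summing A·P(A=x,B=y) over the conditioning event gives 17/33.
E[A | B = 4] = (17/33) / (4/33) = 17/4.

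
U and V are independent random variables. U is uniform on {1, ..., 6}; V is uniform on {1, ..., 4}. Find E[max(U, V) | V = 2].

11/3

P(V = 2) = 1/4.
Summing max(U,V)·P(x,y) over outcomes with V = 2 gives 11/12.
E[max(U, V) | V = 2] = (11/12) / (1/4) = 11/3.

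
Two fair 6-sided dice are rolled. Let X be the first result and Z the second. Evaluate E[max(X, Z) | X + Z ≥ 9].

Outcomes with X + Z ≥ 9: (3,6), (4,5), (4,6), (5,4), (5,5), (5,6), (6,3), (6,4), (6,5), (6,6), each with probability 1/36.
E[max(X, Z) | X + Z ≥ 9] = (6 + 5 + 6 + 5 + 5 + 6 + 6 + 6 + 6 + 6) / 10 = 57/10.

57/10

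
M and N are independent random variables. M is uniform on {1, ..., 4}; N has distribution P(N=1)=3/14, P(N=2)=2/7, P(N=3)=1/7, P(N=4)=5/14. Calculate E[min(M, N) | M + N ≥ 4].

49/23

P(M + N ≥ 4) = 23/28.
Summing min(M,N)·P(x,y) over outcomes with M + N ≥ 4 gives 7/4.
E[min(M, N) | M + N ≥ 4] = (7/4) / (23/28) = 49/23.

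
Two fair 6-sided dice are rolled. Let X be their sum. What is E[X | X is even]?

7

P(X is even) = 1/2.
Σ over the event: 2·1/36 + 4·1/12 + 6·5/36 + 8·5/36 + 10·1/12 + 12·1/36 = 7/2.
E[X | X is even] = (7/2) / (1/2) = 7.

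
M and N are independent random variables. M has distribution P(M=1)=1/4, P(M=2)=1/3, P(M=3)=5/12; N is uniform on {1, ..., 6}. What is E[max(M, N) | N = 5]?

P(N = 5) = 1/6.
Summing max(M,N)·P(x,y) over outcomes with N = 5 gives 5/6.
E[max(M, N) | N = 5] = (5/6) / (1/6) = 5.

5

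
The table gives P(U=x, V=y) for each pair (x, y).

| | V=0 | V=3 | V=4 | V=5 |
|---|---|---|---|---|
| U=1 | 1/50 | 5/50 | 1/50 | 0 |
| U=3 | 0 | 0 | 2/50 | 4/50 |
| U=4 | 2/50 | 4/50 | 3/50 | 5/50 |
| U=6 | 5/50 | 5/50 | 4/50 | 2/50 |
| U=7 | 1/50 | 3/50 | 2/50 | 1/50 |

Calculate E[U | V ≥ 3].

P(V ≥ 3) = 41/50.
Summing U·P(U=x,V=y) over the conditioning event gives 18/5.
E[U | V ≥ 3] = (18/5) / (41/50) = 180/41.

180/41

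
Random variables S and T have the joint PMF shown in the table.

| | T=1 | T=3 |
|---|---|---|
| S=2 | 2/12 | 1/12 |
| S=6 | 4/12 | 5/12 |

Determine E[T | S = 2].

P(S = 2) = 1/4.
Σ T·P over the event = 1·(2/12) + 3·(1/12) = 5/12.
E[T | S = 2] = (5/12) / (1/4) = 5/3.

5/3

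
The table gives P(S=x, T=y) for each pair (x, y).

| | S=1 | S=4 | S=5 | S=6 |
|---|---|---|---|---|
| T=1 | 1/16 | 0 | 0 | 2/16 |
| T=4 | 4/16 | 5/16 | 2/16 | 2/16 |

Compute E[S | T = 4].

46/13

P(T = 4) = 13/16.
Σ S·P over the event = 1·(4/16) + 4·(5/16) + 5·(2/16) + 6·(2/16) = 23/8.
E[S | T = 4] = (23/8) / (13/16) = 46/13.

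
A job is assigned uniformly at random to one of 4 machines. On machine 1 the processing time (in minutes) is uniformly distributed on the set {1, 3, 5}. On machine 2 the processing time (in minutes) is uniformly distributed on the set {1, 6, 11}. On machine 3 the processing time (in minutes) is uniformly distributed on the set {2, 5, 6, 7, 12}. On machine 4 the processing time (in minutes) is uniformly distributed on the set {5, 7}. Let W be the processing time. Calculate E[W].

E[W | machine 1] = (1+3+5)/3 = 3.
E[W | machine 2] = (1+6+11)/3 = 6.
E[W | machine 3] = (2+5+6+7+12)/5 = 32/5.
E[W | machine 4] = (5+7)/2 = 6.
By the law of total expectation,
E[W] = (1/4)·(3) + (1/4)·(6) + (1/4)·(32/5) + (1/4)·(6) = 107/20.

107/20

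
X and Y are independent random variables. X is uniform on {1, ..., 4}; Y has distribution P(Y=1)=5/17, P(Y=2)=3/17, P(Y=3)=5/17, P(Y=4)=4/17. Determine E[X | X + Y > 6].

P(X + Y > 6) = 13/68.
Summing X·P(x,y) over outcomes with X + Y > 6 gives 12/17.
E[X | X + Y > 6] = (12/17) / (13/68) = 48/13.

48/13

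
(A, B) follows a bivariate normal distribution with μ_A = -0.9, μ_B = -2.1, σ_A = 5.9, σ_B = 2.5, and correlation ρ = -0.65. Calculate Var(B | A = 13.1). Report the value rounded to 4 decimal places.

Var(B | A=x) = (1 − ρ²)·σ_B².
Var(B | A=13.1) = (2.5)²·(1 − (-0.65)²) = 6.25·0.5775 = 3.6094.

3.6094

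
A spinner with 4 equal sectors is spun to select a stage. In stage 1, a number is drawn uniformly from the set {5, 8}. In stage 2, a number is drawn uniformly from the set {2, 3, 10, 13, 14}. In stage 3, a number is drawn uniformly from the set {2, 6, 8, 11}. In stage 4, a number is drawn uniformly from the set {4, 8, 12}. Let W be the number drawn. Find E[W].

593/80

E[W | stage 1] = (5+8)/2 = 13/2.
E[W | stage 2] = (2+3+10+13+14)/5 = 42/5.
E[W | stage 3] = (2+6+8+11)/4 = 27/4.
E[W | stage 4] = (4+8+12)/3 = 8.
E[W] = (1/4)·(13/2) + (1/4)·(42/5) + (1/4)·(27/4) + (1/4)·(8) = 593/80.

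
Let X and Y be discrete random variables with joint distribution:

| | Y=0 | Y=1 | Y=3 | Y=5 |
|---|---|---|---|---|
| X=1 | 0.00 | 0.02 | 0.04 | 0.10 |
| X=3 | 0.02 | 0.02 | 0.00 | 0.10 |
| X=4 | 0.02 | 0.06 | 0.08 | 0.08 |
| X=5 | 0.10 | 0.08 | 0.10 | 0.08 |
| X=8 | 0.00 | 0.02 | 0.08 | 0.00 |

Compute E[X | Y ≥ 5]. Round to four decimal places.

P(Y ≥ 5) = 0.36.
Σ X·P over the event = 1·(0.10) + 3·(0.10) + 4·(0.08) + 5·(0.08) = 1.12.
E[X | Y ≥ 5] = (1.12) / (0.36) = 3.1111.

3.1111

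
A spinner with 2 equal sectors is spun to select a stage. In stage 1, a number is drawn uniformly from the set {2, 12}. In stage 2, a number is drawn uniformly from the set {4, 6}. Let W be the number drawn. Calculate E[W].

6

E[W | stage 1] = (2+12)/2 = 7.
E[W | stage 2] = (4+6)/2 = 5.
By the law of total expectation,
E[W] = (1/2)·(7) + (1/2)·(5) = 6.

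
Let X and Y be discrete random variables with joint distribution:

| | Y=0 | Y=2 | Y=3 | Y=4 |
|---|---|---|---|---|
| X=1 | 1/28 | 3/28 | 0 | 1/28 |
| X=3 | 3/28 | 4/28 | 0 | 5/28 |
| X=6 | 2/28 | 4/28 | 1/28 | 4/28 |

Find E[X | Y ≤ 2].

P(Y ≤ 2) = 17/28.
Summing X·P(X=x,Y=y) over the conditioning event gives 61/28.
E[X | Y ≤ 2] = (61/28) / (17/28) = 61/17.

61/17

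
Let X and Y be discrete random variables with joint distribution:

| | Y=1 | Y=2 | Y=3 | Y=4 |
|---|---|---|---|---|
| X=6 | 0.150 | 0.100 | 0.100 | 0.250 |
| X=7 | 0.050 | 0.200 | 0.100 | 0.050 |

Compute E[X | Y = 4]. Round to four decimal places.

P(Y = 4) = 0.300.
Σ X·P over the event = 6·(0.250) + 7·(0.050) = 1.850.
E[X | Y = 4] = (1.850) / (0.300) = 6.1667.

6.1667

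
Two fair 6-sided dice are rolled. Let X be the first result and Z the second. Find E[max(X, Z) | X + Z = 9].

P(X + Z = 9) = 1/9.
Summing max(X,Z)·P(x,y) over outcomes with X + Z = 9 gives 11/18.
E[max(X, Z) | X + Z = 9] = (11/18) / (1/9) = 11/2.

11/2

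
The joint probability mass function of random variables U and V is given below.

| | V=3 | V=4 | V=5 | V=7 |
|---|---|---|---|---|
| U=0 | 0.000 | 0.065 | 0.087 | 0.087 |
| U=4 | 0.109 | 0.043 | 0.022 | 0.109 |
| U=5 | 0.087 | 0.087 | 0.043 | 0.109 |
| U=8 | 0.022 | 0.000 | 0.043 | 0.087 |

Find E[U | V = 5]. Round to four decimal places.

3.3179

P(V = 5) = 0.195.
Σ U·P over the event = 0·(0.087) + 4·(0.022) + 5·(0.043) + 8·(0.043) = 0.647.
E[U | V = 5] = (0.647) / (0.195) = 3.3179.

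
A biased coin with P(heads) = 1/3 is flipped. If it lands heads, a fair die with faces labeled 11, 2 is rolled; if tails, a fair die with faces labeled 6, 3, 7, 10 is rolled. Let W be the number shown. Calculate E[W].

13/2

E[W | heads] = (11+2)/2 = 13/2.
E[W | tails] = (6+3+7+10)/4 = 13/2.
By the law of total expectation,
E[W] = (1/3)·(13/2) + (2/3)·(13/2) = 13/2.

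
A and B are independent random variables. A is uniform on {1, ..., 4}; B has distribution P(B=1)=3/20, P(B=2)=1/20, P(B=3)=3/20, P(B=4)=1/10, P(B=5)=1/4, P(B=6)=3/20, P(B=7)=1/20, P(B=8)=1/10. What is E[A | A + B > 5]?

51/19

P(A + B > 5) = 57/80.
Summing A·P(x,y) over outcomes with A + B > 5 gives 153/80.
E[A | A + B > 5] = (153/80) / (57/80) = 51/19.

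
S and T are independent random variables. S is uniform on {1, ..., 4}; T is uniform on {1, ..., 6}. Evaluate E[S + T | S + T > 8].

28/3

P(S + T > 8) = 1/8.
Summing (S+T)·P(x,y) over outcomes with S + T > 8 gives 7/6.
E[S + T | S + T > 8] = (7/6) / (1/8) = 28/3.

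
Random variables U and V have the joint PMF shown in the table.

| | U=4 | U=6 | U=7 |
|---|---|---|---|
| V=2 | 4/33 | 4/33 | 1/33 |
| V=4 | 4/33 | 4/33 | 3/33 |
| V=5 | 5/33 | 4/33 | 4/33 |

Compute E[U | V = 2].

P(V = 2) = 3/11.
Σ U·P over the event = 4·(4/33) + 6·(4/33) + 7·(1/33) = 47/33.
E[U | V = 2] = (47/33) / (3/11) = 47/9.

47/9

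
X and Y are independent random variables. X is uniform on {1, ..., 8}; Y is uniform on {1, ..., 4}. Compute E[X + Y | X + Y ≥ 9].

Outcomes with X + Y ≥ 9: (5,4), (6,3), (6,4), (7,2), (7,3), (7,4), (8,1), (8,2), (8,3), (8,4), each with probability 1/32.
E[X + Y | X + Y ≥ 9] = (9 + 9 + 10 + 9 + 10 + 11 + 9 + 10 + 11 + 12) / 10 = 10.

10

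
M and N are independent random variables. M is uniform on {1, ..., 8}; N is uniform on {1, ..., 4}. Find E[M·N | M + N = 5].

5

Outcomes with M + N = 5: (1,4), (2,3), (3,2), (4,1), each with probability 1/32.
E[M·N | M + N = 5] = (4 + 6 + 6 + 4) / 4 = 5.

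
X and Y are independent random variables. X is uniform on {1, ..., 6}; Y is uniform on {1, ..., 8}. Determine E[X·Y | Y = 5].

35/2

P(Y = 5) = 1/8.
Summing XY·P(x,y) over outcomes with Y = 5 gives 35/16.
E[X·Y | Y = 5] = (35/16) / (1/8) = 35/2.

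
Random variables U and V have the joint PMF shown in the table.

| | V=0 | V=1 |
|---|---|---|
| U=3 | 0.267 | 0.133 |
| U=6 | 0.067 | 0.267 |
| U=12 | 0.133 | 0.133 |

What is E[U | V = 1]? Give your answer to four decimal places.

6.7486

P(V = 1) = 0.533.
Σ U·P over the event = 3·(0.133) + 6·(0.267) + 12·(0.133) = 3.597.
E[U | V = 1] = (3.597) / (0.533) = 6.7486.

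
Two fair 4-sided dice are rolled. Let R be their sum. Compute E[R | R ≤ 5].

P(R ≤ 5) = 5/8.
Σ over the event: 2·1/16 + 3·1/8 + 4·3/16 + 5·1/4 = 5/2.
E[R | R ≤ 5] = (5/2) / (5/8) = 4.

4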